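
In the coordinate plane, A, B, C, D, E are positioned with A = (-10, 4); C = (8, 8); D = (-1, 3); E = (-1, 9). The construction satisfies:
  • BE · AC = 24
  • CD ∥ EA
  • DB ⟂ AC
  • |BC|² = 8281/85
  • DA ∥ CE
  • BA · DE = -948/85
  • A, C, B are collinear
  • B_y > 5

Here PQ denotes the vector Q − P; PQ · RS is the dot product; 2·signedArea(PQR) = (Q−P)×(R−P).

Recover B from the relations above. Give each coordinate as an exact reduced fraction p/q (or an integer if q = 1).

B = (-139/85, 498/85)

1. B_x = -139/85  [A, C, B are collinear ∩ DB ⟂ AC]
2. B_y = 498/85  [A, C, B are collinear ∩ DB ⟂ AC]
   → B = (-139/85, 498/85)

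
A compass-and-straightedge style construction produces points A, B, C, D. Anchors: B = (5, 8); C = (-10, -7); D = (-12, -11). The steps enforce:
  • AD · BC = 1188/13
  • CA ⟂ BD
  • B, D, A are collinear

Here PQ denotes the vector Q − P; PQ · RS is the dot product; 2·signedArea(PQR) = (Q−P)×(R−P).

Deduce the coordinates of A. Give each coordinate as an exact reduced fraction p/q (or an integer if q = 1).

A = (-593/65, -506/65)

1. A_x = -593/65  [B, D, A are collinear ∩ CA ⟂ BD]
2. A_y = -506/65  [B, D, A are collinear ∩ CA ⟂ BD]
   → A = (-593/65, -506/65)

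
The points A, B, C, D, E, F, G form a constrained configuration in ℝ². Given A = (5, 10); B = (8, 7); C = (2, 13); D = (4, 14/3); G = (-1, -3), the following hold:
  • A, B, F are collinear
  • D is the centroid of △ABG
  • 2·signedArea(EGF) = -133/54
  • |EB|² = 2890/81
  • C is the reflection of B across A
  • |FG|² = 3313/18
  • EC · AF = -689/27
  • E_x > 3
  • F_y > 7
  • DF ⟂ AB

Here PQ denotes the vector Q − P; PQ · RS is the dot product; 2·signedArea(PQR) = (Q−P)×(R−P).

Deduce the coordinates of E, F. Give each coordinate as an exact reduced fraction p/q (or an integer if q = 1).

1. F_x = 43/6  [A, B, F are collinear ∩ DF ⟂ AB]
2. F_y = 47/6  [A, B, F are collinear ∩ DF ⟂ AB]
   → F = (43/6, 47/6)
3. E_x = 11/3  [EC · AF = -689/27 ∩ 2·signedArea(EGF) = -133/54]
4. E_y = 26/9  [EC · AF = -689/27 ∩ 2·signedArea(EGF) = -133/54]
   → E = (11/3, 26/9)

E = (11/3, 26/9)
F = (43/6, 47/6)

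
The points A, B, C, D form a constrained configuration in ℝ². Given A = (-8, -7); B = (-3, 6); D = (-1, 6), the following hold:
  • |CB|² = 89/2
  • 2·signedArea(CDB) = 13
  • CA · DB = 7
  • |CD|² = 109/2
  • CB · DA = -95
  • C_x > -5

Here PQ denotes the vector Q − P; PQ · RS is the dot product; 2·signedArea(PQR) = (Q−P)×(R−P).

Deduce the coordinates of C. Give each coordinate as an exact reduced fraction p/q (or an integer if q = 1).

1. C_x = -9/2  [2·signedArea(CDB) = 13 ∩ CB · DA = -95]
2. C_y = -1/2  [2·signedArea(CDB) = 13 ∩ CB · DA = -95]
   → C = (-9/2, -1/2)

C = (-9/2, -1/2)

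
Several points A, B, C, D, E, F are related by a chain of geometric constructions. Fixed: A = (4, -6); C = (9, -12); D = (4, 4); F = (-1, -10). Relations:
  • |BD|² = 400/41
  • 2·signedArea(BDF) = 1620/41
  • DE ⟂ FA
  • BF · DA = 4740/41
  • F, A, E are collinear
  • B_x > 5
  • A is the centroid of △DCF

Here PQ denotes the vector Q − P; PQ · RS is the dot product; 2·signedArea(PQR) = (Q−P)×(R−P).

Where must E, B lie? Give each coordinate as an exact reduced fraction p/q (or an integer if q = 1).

1. E_x = 364/41  [F, A, E are collinear ∩ DE ⟂ FA]
2. E_y = -86/41  [F, A, E are collinear ∩ DE ⟂ FA]
   → E = (364/41, -86/41)
3. B_x = 244/41  [BF · DA = 4740/41 ∩ 2·signedArea(BDF) = 1620/41]
4. B_y = 64/41  [BF · DA = 4740/41 ∩ 2·signedArea(BDF) = 1620/41]
   → B = (244/41, 64/41)

B = (244/41, 64/41)
E = (364/41, -86/41)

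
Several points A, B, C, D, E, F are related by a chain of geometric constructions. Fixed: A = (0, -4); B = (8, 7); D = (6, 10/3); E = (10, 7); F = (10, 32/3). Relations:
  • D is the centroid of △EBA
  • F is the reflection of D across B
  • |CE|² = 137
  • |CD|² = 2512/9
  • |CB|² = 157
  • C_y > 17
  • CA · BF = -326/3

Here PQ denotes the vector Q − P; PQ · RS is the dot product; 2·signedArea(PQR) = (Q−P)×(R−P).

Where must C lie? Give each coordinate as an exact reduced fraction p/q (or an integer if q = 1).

C = (14, 18)

1. C_x = 14  [line -2·x + -11/3·y + 94 = 0 ∩ |CE|² = 137]
2. C_y = 18  [line -2·x + -11/3·y + 94 = 0 ∩ |CE|² = 137]
   → C = (14, 18)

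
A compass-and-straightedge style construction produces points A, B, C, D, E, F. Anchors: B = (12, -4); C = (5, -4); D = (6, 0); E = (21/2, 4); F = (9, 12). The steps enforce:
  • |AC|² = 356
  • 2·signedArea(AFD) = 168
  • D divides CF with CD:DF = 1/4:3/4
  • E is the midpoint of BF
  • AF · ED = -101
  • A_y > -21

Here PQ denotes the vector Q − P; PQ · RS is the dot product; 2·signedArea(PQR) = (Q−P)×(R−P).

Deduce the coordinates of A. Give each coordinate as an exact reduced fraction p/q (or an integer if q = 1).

1. A_x = 15  [AF · ED = -101 ∩ 2·signedArea(AFD) = 168]
2. A_y = -20  [AF · ED = -101 ∩ 2·signedArea(AFD) = 168]
   → A = (15, -20)

A = (15, -20)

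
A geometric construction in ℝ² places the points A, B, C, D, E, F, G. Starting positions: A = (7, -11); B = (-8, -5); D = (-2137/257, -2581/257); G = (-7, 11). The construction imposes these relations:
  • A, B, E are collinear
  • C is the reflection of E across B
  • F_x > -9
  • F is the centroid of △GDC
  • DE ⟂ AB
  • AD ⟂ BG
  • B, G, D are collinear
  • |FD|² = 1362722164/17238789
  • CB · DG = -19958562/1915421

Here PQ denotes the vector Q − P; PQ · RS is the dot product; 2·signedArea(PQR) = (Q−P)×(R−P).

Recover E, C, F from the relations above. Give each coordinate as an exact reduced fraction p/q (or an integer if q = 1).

1. E_x = -48689/7453  [A, B, E are collinear ∩ DE ⟂ AB]
2. E_y = -41639/7453  [A, B, E are collinear ∩ DE ⟂ AB]
   → E = (-48689/7453, -41639/7453)
3. C_x = -70559/7453  [C is the reflection of E across B]
4. C_y = -32891/7453  [C is the reflection of E across B]
   → C = (-70559/7453, -32891/7453)
5. F_x = -184703/22359  [F is the centroid of △GDC]
6. F_y = -25757/22359  [F is the centroid of △GDC]
   → F = (-184703/22359, -25757/22359)

C = (-70559/7453, -32891/7453)
E = (-48689/7453, -41639/7453)
F = (-184703/22359, -25757/22359)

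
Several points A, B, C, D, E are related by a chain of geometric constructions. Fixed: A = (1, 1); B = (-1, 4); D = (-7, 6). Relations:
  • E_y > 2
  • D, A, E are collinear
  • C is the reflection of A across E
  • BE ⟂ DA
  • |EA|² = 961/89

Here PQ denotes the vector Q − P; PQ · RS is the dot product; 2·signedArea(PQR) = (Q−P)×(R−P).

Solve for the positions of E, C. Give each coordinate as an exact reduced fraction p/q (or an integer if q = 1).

1. E_x = -159/89  [D, A, E are collinear ∩ BE ⟂ DA]
2. E_y = 244/89  [D, A, E are collinear ∩ BE ⟂ DA]
   → E = (-159/89, 244/89)
3. C_x = -407/89  [C is the reflection of A across E]
4. C_y = 399/89  [C is the reflection of A across E]
   → C = (-407/89, 399/89)

C = (-407/89, 399/89)
E = (-159/89, 244/89)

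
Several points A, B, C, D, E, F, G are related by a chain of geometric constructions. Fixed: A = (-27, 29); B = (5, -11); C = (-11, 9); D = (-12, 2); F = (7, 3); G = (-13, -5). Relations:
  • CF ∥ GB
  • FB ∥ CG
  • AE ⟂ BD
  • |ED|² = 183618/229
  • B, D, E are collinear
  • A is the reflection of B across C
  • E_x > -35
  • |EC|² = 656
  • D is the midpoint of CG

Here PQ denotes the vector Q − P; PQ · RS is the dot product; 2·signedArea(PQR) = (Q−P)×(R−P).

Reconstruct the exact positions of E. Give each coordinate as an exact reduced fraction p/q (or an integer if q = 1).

1. E_x = -7899/229  [B, D, E are collinear ∩ AE ⟂ BD]
2. E_y = 4397/229  [B, D, E are collinear ∩ AE ⟂ BD]
   → E = (-7899/229, 4397/229)

E = (-7899/229, 4397/229)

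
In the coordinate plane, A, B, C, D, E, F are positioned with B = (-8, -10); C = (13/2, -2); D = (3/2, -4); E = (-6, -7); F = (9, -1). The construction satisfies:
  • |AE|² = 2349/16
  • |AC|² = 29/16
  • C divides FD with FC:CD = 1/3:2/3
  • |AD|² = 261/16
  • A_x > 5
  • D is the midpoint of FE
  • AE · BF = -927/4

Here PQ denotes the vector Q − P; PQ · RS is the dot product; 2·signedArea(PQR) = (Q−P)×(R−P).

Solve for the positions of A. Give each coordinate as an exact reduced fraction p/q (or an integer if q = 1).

1. A_x = 21/4  [line -17·x + -9·y + 267/4 = 0 ∩ |AD|² = 261/16]
2. A_y = -5/2  [line -17·x + -9·y + 267/4 = 0 ∩ |AD|² = 261/16]
   → A = (21/4, -5/2)

A = (21/4, -5/2)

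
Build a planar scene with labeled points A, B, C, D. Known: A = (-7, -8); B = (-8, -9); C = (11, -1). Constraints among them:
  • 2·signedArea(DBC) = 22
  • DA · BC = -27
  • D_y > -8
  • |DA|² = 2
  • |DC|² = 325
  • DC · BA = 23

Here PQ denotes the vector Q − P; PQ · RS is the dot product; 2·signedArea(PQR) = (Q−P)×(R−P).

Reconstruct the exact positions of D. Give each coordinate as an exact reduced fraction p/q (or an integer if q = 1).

1. D_x = -6  [2·signedArea(DBC) = 22 ∩ DC · BA = 23]
2. D_y = -7  [2·signedArea(DBC) = 22 ∩ DC · BA = 23]
   → D = (-6, -7)

D = (-6, -7)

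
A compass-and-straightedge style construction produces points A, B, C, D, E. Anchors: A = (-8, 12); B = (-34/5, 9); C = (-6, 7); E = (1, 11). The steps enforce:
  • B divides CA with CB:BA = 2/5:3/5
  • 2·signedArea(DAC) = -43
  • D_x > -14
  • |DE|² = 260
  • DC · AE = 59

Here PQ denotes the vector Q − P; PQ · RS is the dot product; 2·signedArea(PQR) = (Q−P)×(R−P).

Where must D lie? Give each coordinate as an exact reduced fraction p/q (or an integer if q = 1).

1. D_x = -13  [DC · AE = 59 ∩ 2·signedArea(DAC) = -43]
2. D_y = 3  [DC · AE = 59 ∩ 2·signedArea(DAC) = -43]
   → D = (-13, 3)

D = (-13, 3)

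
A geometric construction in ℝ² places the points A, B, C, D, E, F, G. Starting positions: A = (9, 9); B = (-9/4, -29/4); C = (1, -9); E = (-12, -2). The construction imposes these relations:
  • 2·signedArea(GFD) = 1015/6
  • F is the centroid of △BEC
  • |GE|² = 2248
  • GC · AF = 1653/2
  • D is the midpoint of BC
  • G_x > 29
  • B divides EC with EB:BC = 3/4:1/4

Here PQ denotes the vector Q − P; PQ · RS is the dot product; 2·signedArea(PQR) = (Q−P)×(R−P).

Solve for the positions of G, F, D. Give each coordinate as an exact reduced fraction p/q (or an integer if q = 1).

1. F_x = -53/12  [F is the centroid of △BEC]
2. F_y = -73/12  [F is the centroid of △BEC]
   → F = (-53/12, -73/12)
3. D_x = -5/8  [D is the midpoint of BC]
4. D_y = -65/8  [D is the midpoint of BC]
   → D = (-5/8, -65/8)
5. G_x = 30  [GC · AF = 1653/2 ∩ 2·signedArea(GFD) = 1015/6]
6. G_y = 20  [GC · AF = 1653/2 ∩ 2·signedArea(GFD) = 1015/6]
   → G = (30, 20)

D = (-5/8, -65/8)
F = (-53/12, -73/12)
G = (30, 20)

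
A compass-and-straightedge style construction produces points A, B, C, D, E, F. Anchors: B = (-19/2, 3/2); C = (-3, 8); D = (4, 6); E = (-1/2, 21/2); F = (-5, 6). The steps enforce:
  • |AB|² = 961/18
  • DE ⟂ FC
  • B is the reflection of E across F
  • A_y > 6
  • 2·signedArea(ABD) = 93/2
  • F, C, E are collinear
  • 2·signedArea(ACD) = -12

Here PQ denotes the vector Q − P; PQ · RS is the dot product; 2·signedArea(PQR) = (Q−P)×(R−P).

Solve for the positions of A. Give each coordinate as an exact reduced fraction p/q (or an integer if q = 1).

A = (-13/3, 20/3)

1. A_x = -13/3  [2·signedArea(ACD) = -12 ∩ 2·signedArea(ABD) = 93/2]
2. A_y = 20/3  [2·signedArea(ACD) = -12 ∩ 2·signedArea(ABD) = 93/2]
   → A = (-13/3, 20/3)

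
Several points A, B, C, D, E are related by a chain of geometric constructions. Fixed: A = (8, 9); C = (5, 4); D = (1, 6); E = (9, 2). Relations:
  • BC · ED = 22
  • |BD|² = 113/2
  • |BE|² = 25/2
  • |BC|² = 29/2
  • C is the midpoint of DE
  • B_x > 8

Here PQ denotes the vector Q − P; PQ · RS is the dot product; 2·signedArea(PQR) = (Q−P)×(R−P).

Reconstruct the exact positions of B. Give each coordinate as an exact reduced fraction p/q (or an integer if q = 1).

1. B_x = 17/2  [line 8·x + -4·y + -46 = 0 ∩ |BC|² = 29/2]
2. B_y = 11/2  [line 8·x + -4·y + -46 = 0 ∩ |BC|² = 29/2]
   → B = (17/2, 11/2)

B = (17/2, 11/2)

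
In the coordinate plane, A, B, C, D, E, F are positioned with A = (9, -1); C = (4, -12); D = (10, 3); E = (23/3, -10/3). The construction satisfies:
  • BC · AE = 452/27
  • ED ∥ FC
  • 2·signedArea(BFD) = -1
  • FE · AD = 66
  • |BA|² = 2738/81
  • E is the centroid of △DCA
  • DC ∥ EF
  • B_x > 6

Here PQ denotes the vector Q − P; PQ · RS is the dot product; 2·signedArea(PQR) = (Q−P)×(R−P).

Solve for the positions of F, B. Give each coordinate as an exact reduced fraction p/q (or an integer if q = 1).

1. F_x = 5/3  [ED ∥ FC ∩ DC ∥ EF]
2. F_y = -55/3  [ED ∥ FC ∩ DC ∥ EF]
   → F = (5/3, -55/3)
3. B_x = 58/9  [2·signedArea(BFD) = -1 ∩ BC · AE = 452/27]
4. B_y = -56/9  [2·signedArea(BFD) = -1 ∩ BC · AE = 452/27]
   → B = (58/9, -56/9)

B = (58/9, -56/9)
F = (5/3, -55/3)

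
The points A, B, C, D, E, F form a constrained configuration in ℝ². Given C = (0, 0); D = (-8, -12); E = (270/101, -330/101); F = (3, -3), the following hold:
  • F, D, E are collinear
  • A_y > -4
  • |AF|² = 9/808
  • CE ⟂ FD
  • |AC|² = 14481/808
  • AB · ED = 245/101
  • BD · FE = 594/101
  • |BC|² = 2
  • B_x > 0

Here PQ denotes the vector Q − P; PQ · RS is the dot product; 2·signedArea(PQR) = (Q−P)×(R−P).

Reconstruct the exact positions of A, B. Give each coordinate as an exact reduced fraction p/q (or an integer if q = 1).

A = (1179/404, -1239/404)
B = (1, -1)

1. B_x = 1  [line 33/101·x + 27/101·y + -6/101 = 0 ∩ |BC|² = 2]
2. B_y = -1  [line 33/101·x + 27/101·y + -6/101 = 0 ∩ |BC|² = 2]
   → B = (1, -1)
3. A_x = 1179/404  [line 1078/101·x + 882/101·y + -441/101 = 0 ∩ |AF|² = 9/808]
4. A_y = -1239/404  [line 1078/101·x + 882/101·y + -441/101 = 0 ∩ |AF|² = 9/808]
   → A = (1179/404, -1239/404)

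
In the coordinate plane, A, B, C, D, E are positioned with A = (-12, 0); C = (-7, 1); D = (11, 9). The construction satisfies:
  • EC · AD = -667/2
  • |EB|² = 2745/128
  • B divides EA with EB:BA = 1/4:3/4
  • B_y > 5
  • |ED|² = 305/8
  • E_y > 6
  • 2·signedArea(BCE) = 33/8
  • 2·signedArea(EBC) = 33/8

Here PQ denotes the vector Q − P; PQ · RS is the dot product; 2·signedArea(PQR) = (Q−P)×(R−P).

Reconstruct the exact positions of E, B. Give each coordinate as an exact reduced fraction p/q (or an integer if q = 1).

1. E_x = 21/4  [line -23·x + -9·y + 363/2 = 0 ∩ |ED|² = 305/8]
2. E_y = 27/4  [line -23·x + -9·y + 363/2 = 0 ∩ |ED|² = 305/8]
   → E = (21/4, 27/4)
3. B_x = 15/16  [2·signedArea(EBC) = 33/8 ∩ B divides EA with EB:BA = 1/4:3/4]
4. B_y = 81/16  [2·signedArea(EBC) = 33/8 ∩ B divides EA with EB:BA = 1/4:3/4]
   → B = (15/16, 81/16)

B = (15/16, 81/16)
E = (21/4, 27/4)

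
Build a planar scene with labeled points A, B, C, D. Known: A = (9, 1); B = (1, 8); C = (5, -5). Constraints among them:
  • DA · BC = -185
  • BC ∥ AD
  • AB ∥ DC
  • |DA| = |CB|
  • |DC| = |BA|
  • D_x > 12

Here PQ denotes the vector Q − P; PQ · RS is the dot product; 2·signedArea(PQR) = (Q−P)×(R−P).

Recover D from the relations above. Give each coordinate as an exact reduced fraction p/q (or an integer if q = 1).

1. D_x = 13  [AB ∥ DC ∩ BC ∥ AD]
2. D_y = -12  [AB ∥ DC ∩ BC ∥ AD]
   → D = (13, -12)

D = (13, -12)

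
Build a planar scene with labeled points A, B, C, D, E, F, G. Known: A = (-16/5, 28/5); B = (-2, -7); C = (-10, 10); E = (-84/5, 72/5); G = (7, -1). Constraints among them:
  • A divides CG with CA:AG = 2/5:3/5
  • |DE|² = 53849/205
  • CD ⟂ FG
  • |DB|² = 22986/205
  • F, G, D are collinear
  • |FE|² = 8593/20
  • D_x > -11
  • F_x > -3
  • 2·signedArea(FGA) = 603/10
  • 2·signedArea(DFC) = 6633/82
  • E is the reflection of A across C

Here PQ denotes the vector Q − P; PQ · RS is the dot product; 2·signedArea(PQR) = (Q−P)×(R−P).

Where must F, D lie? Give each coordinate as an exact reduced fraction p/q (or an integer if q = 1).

1. F_x = -13/5  [line -33/5·x + -51/5·y + -243/10 = 0 ∩ |FE|² = 8593/20]
2. F_y = -7/10  [line -33/5·x + -51/5·y + -243/10 = 0 ∩ |FE|² = 8593/20]
   → F = (-13/5, -7/10)
3. D_x = -2117/205  [F, G, D are collinear ∩ CD ⟂ FG]
4. D_y = -94/205  [F, G, D are collinear ∩ CD ⟂ FG]
   → D = (-2117/205, -94/205)

D = (-2117/205, -94/205)
F = (-13/5, -7/10)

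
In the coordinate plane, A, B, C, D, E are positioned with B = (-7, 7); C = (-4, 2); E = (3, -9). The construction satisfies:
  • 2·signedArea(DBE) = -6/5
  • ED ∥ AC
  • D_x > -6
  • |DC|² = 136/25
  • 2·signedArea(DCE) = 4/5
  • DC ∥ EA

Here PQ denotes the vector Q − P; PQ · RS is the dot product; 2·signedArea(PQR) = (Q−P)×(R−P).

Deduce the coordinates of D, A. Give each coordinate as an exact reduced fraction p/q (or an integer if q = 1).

1. D_x = -26/5  [2·signedArea(DCE) = 4/5 ∩ 2·signedArea(DBE) = -6/5]
2. D_y = 4  [2·signedArea(DCE) = 4/5 ∩ 2·signedArea(DBE) = -6/5]
   → D = (-26/5, 4)
3. A_x = 21/5  [ED ∥ AC ∩ DC ∥ EA]
4. A_y = -11  [ED ∥ AC ∩ DC ∥ EA]
   → A = (21/5, -11)

A = (21/5, -11)
D = (-26/5, 4)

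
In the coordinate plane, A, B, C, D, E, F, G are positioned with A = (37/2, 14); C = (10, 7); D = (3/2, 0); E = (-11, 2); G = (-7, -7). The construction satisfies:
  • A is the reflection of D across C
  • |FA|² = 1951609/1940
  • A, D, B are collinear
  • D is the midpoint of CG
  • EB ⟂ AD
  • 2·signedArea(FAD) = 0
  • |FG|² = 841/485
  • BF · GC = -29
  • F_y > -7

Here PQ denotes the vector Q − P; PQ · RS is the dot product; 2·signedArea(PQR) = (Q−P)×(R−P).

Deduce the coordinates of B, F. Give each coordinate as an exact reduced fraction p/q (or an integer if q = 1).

B = (-2409/485, -2583/485)
F = (-2902/485, -2989/485)

1. B_x = -2409/485  [A, D, B are collinear ∩ EB ⟂ AD]
2. B_y = -2583/485  [A, D, B are collinear ∩ EB ⟂ AD]
   → B = (-2409/485, -2583/485)
3. F_x = -2902/485  [2·signedArea(FAD) = 0 ∩ BF · GC = -29]
4. F_y = -2989/485  [2·signedArea(FAD) = 0 ∩ BF · GC = -29]
   → F = (-2902/485, -2989/485)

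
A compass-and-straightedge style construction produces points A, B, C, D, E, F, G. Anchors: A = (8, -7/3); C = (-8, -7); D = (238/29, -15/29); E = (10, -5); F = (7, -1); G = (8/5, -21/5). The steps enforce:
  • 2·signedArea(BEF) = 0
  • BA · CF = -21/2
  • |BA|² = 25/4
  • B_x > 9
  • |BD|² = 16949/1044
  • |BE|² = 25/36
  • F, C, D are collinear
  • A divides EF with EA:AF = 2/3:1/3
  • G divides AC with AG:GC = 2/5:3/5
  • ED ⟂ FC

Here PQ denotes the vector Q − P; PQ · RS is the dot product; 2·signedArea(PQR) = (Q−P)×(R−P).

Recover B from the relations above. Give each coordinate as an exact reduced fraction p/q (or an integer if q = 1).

B = (19/2, -13/3)

1. B_x = 19/2  [2·signedArea(BEF) = 0 ∩ BA · CF = -21/2]
2. B_y = -13/3  [2·signedArea(BEF) = 0 ∩ BA · CF = -21/2]
   → B = (19/2, -13/3)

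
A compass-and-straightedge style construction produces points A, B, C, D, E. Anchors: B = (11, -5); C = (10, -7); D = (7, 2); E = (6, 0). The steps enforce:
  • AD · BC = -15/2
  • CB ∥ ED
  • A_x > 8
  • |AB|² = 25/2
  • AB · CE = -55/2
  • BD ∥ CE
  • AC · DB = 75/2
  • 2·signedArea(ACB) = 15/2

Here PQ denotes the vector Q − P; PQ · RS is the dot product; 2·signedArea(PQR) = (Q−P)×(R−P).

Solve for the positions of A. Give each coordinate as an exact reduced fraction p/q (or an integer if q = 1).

A = (17/2, -5/2)

1. A_x = 17/2  [2·signedArea(ACB) = 15/2 ∩ AB · CE = -55/2]
2. A_y = -5/2  [2·signedArea(ACB) = 15/2 ∩ AB · CE = -55/2]
   → A = (17/2, -5/2)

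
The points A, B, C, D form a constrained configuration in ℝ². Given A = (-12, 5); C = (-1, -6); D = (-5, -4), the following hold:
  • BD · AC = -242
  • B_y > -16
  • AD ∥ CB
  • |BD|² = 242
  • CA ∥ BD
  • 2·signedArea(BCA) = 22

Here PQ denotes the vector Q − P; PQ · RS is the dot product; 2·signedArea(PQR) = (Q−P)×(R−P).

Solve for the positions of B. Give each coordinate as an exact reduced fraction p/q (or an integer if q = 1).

1. B_x = 6  [CA ∥ BD ∩ AD ∥ CB]
2. B_y = -15  [CA ∥ BD ∩ AD ∥ CB]
   → B = (6, -15)

B = (6, -15)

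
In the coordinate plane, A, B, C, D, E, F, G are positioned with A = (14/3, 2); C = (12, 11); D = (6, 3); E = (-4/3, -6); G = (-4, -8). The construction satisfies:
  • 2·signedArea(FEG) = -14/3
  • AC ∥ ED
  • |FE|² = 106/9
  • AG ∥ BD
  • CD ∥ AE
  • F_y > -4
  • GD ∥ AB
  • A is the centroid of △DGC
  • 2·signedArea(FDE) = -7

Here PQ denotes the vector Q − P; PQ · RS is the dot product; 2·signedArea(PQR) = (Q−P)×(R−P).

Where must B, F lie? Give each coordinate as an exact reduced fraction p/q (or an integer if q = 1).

1. B_x = 44/3  [AG ∥ BD ∩ GD ∥ AB]
2. B_y = 13  [AG ∥ BD ∩ GD ∥ AB]
   → B = (44/3, 13)
3. F_x = 1/3  [2·signedArea(FDE) = -7 ∩ 2·signedArea(FEG) = -14/3]
4. F_y = -3  [2·signedArea(FDE) = -7 ∩ 2·signedArea(FEG) = -14/3]
   → F = (1/3, -3)

B = (44/3, 13)
F = (1/3, -3)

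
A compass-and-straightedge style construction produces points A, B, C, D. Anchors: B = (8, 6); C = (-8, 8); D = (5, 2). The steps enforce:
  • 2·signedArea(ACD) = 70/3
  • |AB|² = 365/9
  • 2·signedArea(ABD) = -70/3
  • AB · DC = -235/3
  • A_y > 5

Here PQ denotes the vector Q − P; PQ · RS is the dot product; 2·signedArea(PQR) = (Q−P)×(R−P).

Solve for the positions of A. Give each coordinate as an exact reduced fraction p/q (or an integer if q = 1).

A = (5/3, 16/3)

1. A_x = 5/3  [2·signedArea(ABD) = -70/3 ∩ 2·signedArea(ACD) = 70/3]
2. A_y = 16/3  [2·signedArea(ABD) = -70/3 ∩ 2·signedArea(ACD) = 70/3]
   → A = (5/3, 16/3)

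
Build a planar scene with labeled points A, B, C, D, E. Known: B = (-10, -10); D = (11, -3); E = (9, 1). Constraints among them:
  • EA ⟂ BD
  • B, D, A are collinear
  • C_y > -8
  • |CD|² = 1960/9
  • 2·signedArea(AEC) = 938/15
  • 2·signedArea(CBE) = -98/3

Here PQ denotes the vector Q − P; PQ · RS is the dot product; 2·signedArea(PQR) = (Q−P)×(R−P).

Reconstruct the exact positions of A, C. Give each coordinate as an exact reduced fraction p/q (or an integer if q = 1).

A = (52/5, -16/5)
C = (-3, -23/3)

1. A_x = 52/5  [B, D, A are collinear ∩ EA ⟂ BD]
2. A_y = -16/5  [B, D, A are collinear ∩ EA ⟂ BD]
   → A = (52/5, -16/5)
3. C_x = -3  [2·signedArea(CBE) = -98/3 ∩ 2·signedArea(AEC) = 938/15]
4. C_y = -23/3  [2·signedArea(CBE) = -98/3 ∩ 2·signedArea(AEC) = 938/15]
   → C = (-3, -23/3)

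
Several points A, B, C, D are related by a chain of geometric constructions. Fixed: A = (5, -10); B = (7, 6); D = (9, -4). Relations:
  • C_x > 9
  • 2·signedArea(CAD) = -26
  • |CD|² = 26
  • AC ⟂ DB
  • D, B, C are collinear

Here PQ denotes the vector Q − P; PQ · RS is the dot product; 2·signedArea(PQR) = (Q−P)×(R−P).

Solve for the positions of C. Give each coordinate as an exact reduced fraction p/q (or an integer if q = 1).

1. C_x = 10  [D, B, C are collinear ∩ AC ⟂ DB]
2. C_y = -9  [D, B, C are collinear ∩ AC ⟂ DB]
   → C = (10, -9)

C = (10, -9)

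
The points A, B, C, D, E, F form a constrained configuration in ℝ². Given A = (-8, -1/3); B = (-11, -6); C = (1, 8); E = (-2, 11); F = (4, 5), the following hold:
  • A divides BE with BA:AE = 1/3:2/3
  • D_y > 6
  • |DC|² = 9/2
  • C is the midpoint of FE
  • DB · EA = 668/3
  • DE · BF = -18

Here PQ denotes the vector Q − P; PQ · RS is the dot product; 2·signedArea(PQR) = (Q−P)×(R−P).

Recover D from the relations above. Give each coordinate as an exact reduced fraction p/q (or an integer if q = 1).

D = (5/2, 13/2)

1. D_x = 5/2  [DE · BF = -18 ∩ DB · EA = 668/3]
2. D_y = 13/2  [DE · BF = -18 ∩ DB · EA = 668/3]
   → D = (5/2, 13/2)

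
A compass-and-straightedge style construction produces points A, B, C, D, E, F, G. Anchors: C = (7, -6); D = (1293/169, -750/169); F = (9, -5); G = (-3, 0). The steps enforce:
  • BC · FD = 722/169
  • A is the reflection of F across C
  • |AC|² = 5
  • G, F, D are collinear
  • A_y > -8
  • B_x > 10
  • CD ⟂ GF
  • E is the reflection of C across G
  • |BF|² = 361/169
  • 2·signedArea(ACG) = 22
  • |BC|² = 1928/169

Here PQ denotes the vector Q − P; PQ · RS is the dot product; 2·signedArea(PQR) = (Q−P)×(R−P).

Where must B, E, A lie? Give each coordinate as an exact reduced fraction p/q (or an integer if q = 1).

1. B_x = 1749/169  [line 228/169·x + -95/169·y + -2888/169 = 0 ∩ |BF|² = 361/169]
2. B_y = -940/169  [line 228/169·x + -95/169·y + -2888/169 = 0 ∩ |BF|² = 361/169]
   → B = (1749/169, -940/169)
3. E_x = -13  [E is the reflection of C across G]
4. E_y = 6  [E is the reflection of C across G]
   → E = (-13, 6)
5. A_x = 5  [A is the reflection of F across C]
6. A_y = -7  [A is the reflection of F across C]
   → A = (5, -7)

A = (5, -7)
B = (1749/169, -940/169)
E = (-13, 6)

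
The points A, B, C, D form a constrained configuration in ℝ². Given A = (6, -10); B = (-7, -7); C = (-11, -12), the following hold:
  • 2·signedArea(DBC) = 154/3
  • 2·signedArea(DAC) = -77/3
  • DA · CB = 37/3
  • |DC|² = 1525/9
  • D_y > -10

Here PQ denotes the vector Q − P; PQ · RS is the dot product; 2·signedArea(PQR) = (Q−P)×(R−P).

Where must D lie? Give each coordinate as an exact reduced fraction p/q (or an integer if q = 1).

1. D_x = 5/3  [2·signedArea(DAC) = -77/3 ∩ DA · CB = 37/3]
2. D_y = -9  [2·signedArea(DAC) = -77/3 ∩ DA · CB = 37/3]
   → D = (5/3, -9)

D = (5/3, -9)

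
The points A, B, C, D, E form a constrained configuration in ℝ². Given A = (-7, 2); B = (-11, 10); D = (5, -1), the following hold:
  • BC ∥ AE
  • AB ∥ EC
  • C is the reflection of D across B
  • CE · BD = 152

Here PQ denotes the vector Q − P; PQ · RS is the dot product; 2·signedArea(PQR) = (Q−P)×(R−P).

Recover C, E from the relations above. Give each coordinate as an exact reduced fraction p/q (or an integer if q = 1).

1. C_x = -27  [C is the reflection of D across B]
2. C_y = 21  [C is the reflection of D across B]
   → C = (-27, 21)
3. E_x = -23  [AB ∥ EC ∩ BC ∥ AE]
4. E_y = 13  [AB ∥ EC ∩ BC ∥ AE]
   → E = (-23, 13)

C = (-27, 21)
E = (-23, 13)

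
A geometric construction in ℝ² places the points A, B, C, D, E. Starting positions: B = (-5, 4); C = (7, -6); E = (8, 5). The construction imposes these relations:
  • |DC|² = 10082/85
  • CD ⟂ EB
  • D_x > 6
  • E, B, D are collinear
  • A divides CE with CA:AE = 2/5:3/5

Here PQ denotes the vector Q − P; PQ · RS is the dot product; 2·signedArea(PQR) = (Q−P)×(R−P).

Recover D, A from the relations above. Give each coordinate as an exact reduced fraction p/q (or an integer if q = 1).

1. D_x = 524/85  [E, B, D are collinear ∩ CD ⟂ EB]
2. D_y = 413/85  [E, B, D are collinear ∩ CD ⟂ EB]
   → D = (524/85, 413/85)
3. A_x = 37/5  [A divides CE with CA:AE = 2/5:3/5]
4. A_y = -8/5  [A divides CE with CA:AE = 2/5:3/5]
   → A = (37/5, -8/5)

A = (37/5, -8/5)
D = (524/85, 413/85)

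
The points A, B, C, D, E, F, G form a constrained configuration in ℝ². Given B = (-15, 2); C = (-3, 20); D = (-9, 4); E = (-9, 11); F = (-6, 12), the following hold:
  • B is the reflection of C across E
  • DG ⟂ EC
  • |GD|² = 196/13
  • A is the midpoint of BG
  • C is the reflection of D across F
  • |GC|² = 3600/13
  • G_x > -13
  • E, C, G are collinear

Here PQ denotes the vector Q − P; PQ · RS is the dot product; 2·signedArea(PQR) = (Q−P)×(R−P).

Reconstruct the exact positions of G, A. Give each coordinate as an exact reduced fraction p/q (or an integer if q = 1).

1. G_x = -159/13  [E, C, G are collinear ∩ DG ⟂ EC]
2. G_y = 80/13  [E, C, G are collinear ∩ DG ⟂ EC]
   → G = (-159/13, 80/13)
3. A_x = -177/13  [A is the midpoint of BG]
4. A_y = 53/13  [A is the midpoint of BG]
   → A = (-177/13, 53/13)

A = (-177/13, 53/13)
G = (-159/13, 80/13)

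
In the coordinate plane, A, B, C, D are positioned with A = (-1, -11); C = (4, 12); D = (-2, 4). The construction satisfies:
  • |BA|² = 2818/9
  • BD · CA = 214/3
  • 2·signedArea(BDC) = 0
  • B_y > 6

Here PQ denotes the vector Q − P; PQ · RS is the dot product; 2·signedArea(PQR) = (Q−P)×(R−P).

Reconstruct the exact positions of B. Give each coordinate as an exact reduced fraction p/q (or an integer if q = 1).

B = (0, 20/3)

1. B_x = 0  [2·signedArea(BDC) = 0 ∩ BD · CA = 214/3]
2. B_y = 20/3  [2·signedArea(BDC) = 0 ∩ BD · CA = 214/3]
   → B = (0, 20/3)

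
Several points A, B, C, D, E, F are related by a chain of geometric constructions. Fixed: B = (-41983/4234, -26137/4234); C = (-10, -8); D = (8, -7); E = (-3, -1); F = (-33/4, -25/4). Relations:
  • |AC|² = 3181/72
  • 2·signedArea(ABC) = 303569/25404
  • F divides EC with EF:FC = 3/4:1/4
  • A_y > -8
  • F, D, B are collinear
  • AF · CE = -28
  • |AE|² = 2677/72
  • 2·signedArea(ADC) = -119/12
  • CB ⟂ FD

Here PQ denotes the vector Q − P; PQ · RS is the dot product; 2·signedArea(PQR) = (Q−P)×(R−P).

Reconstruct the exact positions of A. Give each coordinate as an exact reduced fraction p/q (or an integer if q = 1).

A = (-41/12, -85/12)

1. A_x = -41/12  [2·signedArea(ABC) = 303569/25404 ∩ AF · CE = -28]
2. A_y = -85/12  [2·signedArea(ABC) = 303569/25404 ∩ AF · CE = -28]
   → A = (-41/12, -85/12)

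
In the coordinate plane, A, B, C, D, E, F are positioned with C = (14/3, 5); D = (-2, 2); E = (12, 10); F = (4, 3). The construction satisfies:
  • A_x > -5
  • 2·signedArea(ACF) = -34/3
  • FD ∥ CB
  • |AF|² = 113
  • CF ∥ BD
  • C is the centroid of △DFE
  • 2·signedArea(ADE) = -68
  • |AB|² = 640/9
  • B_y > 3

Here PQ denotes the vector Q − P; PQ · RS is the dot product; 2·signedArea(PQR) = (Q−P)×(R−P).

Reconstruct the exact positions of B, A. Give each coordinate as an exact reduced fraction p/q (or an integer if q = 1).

1. B_x = -4/3  [CF ∥ BD ∩ FD ∥ CB]
2. B_y = 4  [CF ∥ BD ∩ FD ∥ CB]
   → B = (-4/3, 4)
3. A_x = -4  [2·signedArea(ADE) = -68 ∩ 2·signedArea(ACF) = -34/3]
4. A_y = -4  [2·signedArea(ADE) = -68 ∩ 2·signedArea(ACF) = -34/3]
   → A = (-4, -4)

A = (-4, -4)
B = (-4/3, 4)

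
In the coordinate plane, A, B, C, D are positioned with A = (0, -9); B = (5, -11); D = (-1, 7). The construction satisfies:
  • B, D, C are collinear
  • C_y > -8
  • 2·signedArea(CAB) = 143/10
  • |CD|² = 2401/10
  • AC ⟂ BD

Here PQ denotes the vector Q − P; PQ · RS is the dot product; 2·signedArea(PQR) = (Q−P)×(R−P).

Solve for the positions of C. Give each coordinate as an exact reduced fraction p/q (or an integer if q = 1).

1. C_x = 39/10  [B, D, C are collinear ∩ AC ⟂ BD]
2. C_y = -77/10  [B, D, C are collinear ∩ AC ⟂ BD]
   → C = (39/10, -77/10)

C = (39/10, -77/10)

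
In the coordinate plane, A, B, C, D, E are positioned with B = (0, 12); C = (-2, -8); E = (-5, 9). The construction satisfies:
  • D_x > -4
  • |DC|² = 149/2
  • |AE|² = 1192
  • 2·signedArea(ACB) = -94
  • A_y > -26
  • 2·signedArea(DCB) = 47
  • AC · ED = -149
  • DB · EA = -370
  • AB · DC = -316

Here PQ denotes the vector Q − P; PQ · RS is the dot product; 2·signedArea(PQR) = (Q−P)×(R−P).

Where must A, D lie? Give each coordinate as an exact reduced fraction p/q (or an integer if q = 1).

A = (1, -25)
D = (-7/2, 1/2)

1. D_x = -7/2  [line -20·x + 2·y + -71 = 0 ∩ |DC|² = 149/2]
2. D_y = 1/2  [line -20·x + 2·y + -71 = 0 ∩ |DC|² = 149/2]
   → D = (-7/2, 1/2)
3. A_x = 1  [AC · ED = -149 ∩ DB · EA = -370]
4. A_y = -25  [AC · ED = -149 ∩ DB · EA = -370]
   → A = (1, -25)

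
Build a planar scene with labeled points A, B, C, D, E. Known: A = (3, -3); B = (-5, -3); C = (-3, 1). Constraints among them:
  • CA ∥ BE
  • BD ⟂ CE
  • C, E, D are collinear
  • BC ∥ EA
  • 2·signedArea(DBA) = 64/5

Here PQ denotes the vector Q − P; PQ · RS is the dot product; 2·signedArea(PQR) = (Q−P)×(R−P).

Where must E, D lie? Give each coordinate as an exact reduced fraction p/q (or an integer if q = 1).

1. E_x = 1  [BC ∥ EA ∩ CA ∥ BE]
2. E_y = -7  [BC ∥ EA ∩ CA ∥ BE]
   → E = (1, -7)
3. D_x = -9/5  [C, E, D are collinear ∩ BD ⟂ CE]
4. D_y = -7/5  [C, E, D are collinear ∩ BD ⟂ CE]
   → D = (-9/5, -7/5)

D = (-9/5, -7/5)
E = (1, -7)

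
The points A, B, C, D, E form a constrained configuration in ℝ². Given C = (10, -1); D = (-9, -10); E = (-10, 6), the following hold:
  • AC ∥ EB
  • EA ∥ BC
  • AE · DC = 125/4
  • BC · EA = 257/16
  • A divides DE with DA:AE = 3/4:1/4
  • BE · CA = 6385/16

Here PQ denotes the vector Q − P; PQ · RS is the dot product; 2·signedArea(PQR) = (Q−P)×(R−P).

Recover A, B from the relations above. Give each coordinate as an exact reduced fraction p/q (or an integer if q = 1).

1. A_x = -39/4  [A divides DE with DA:AE = 3/4:1/4]
2. A_y = 2  [A divides DE with DA:AE = 3/4:1/4]
   → A = (-39/4, 2)
3. B_x = 39/4  [EA ∥ BC ∩ AC ∥ EB]
4. B_y = 3  [EA ∥ BC ∩ AC ∥ EB]
   → B = (39/4, 3)

A = (-39/4, 2)
B = (39/4, 3)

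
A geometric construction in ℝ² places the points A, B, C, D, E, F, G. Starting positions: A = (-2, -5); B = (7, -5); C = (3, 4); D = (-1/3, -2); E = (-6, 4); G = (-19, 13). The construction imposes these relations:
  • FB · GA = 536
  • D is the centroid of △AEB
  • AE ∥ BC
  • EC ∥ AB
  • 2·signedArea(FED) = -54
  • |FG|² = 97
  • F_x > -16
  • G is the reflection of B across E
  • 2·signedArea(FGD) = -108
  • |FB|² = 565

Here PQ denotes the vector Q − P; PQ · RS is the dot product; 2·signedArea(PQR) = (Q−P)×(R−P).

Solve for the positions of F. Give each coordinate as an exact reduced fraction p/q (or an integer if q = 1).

1. F_x = -15  [FB · GA = 536 ∩ 2·signedArea(FGD) = -108]
2. F_y = 4  [FB · GA = 536 ∩ 2·signedArea(FGD) = -108]
   → F = (-15, 4)

F = (-15, 4)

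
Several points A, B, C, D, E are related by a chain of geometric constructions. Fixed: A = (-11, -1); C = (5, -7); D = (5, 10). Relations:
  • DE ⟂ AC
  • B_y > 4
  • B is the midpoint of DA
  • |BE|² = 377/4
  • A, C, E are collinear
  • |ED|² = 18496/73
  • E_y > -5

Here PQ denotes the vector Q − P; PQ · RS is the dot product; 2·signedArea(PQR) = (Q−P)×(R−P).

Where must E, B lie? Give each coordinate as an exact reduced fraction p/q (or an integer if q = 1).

1. E_x = -43/73  [A, C, E are collinear ∩ DE ⟂ AC]
2. E_y = -358/73  [A, C, E are collinear ∩ DE ⟂ AC]
   → E = (-43/73, -358/73)
3. B_x = -3  [B is the midpoint of DA]
4. B_y = 9/2  [B is the midpoint of DA]
   → B = (-3, 9/2)

B = (-3, 9/2)
E = (-43/73, -358/73)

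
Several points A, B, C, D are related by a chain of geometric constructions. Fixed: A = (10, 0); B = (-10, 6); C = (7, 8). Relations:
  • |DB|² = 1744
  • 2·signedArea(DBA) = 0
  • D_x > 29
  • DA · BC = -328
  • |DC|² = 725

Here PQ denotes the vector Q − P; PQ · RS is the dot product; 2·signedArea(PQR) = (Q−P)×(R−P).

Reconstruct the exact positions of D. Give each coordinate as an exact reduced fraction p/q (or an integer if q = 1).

1. D_x = 30  [2·signedArea(DBA) = 0 ∩ DA · BC = -328]
2. D_y = -6  [2·signedArea(DBA) = 0 ∩ DA · BC = -328]
   → D = (30, -6)

D = (30, -6)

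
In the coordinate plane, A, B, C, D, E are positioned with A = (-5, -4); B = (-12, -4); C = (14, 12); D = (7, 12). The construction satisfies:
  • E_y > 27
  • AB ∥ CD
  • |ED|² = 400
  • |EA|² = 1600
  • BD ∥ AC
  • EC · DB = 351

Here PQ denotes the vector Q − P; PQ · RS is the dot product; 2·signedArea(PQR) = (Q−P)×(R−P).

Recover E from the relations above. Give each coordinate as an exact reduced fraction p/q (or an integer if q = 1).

1. E_x = 19  [line 19·x + 16·y + -809 = 0 ∩ |ED|² = 400]
2. E_y = 28  [line 19·x + 16·y + -809 = 0 ∩ |ED|² = 400]
   → E = (19, 28)

E = (19, 28)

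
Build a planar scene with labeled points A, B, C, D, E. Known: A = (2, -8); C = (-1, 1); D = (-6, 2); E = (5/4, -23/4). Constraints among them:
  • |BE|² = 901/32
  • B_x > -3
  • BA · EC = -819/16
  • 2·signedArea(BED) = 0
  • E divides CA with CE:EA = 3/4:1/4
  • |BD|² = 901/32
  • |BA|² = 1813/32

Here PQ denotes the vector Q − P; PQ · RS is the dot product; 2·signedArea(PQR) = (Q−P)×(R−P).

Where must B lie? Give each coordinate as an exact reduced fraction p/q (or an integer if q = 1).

1. B_x = -19/8  [2·signedArea(BED) = 0 ∩ BA · EC = -819/16]
2. B_y = -15/8  [2·signedArea(BED) = 0 ∩ BA · EC = -819/16]
   → B = (-19/8, -15/8)

B = (-19/8, -15/8)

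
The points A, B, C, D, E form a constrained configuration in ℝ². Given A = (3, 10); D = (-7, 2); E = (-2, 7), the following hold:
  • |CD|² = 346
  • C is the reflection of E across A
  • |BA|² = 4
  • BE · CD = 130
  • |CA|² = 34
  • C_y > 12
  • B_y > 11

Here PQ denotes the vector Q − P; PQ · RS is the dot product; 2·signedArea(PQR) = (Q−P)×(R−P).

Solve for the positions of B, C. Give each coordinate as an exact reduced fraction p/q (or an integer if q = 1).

1. C_x = 8  [C is the reflection of E across A]
2. C_y = 13  [C is the reflection of E across A]
   → C = (8, 13)
3. B_x = 3  [line 15·x + 11·y + -177 = 0 ∩ |BA|² = 4]
4. B_y = 12  [line 15·x + 11·y + -177 = 0 ∩ |BA|² = 4]
   → B = (3, 12)

B = (3, 12)
C = (8, 13)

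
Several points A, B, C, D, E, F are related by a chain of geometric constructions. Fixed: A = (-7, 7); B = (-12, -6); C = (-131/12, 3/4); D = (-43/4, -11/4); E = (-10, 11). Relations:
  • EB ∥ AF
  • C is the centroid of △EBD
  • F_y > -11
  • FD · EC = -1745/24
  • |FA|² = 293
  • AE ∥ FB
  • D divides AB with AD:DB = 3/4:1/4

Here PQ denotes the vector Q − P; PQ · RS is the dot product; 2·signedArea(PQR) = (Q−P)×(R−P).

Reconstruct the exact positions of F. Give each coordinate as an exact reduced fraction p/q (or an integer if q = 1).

1. F_x = -9  [AE ∥ FB ∩ EB ∥ AF]
2. F_y = -10  [AE ∥ FB ∩ EB ∥ AF]
   → F = (-9, -10)

F = (-9, -10)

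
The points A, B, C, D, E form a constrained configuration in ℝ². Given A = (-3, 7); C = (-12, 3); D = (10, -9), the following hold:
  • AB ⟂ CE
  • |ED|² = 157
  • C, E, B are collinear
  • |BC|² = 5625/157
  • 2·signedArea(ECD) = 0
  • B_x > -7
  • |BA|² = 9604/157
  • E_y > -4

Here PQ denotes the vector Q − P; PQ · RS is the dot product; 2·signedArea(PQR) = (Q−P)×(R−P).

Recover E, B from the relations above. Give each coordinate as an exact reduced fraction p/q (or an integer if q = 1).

B = (-1059/157, 21/157)
E = (-1, -3)

1. E_x = -1  [line 12·x + 22·y + 78 = 0 ∩ |ED|² = 157]
2. E_y = -3  [line 12·x + 22·y + 78 = 0 ∩ |ED|² = 157]
   → E = (-1, -3)
3. B_x = -1059/157  [C, E, B are collinear ∩ AB ⟂ CE]
4. B_y = 21/157  [C, E, B are collinear ∩ AB ⟂ CE]
   → B = (-1059/157, 21/157)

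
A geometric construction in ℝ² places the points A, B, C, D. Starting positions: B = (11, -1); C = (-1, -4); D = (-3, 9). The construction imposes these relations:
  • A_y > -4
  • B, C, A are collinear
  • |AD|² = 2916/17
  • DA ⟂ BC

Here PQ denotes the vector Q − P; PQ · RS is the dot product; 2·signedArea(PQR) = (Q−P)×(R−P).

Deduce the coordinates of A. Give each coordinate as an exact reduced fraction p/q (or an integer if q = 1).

1. A_x = 3/17  [B, C, A are collinear ∩ DA ⟂ BC]
2. A_y = -63/17  [B, C, A are collinear ∩ DA ⟂ BC]
   → A = (3/17, -63/17)

A = (3/17, -63/17)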